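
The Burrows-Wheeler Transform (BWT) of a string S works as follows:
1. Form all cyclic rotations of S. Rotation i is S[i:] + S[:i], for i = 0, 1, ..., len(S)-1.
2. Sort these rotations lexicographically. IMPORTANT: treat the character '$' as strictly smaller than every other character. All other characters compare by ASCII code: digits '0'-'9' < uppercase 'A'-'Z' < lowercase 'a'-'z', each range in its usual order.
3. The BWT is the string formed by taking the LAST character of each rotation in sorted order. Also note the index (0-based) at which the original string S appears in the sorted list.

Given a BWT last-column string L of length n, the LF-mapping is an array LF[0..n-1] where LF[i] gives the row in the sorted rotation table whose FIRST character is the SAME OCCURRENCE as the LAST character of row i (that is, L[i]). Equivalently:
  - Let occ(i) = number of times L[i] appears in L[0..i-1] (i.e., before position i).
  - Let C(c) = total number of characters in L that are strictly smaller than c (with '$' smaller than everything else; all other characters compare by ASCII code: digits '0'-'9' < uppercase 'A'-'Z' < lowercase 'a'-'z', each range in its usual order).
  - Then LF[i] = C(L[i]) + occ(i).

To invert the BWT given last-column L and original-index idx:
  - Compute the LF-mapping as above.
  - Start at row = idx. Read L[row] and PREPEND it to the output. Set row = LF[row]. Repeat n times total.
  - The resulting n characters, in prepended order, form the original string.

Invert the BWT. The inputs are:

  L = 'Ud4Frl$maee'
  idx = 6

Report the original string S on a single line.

Answer: emerald4FU$

Derivation:
LF mapping: 3 5 1 2 10 8 0 9 4 6 7
Walk LF starting at row 6, prepending L[row]:
  step 1: row=6, L[6]='$', prepend. Next row=LF[6]=0
  step 2: row=0, L[0]='U', prepend. Next row=LF[0]=3
  step 3: row=3, L[3]='F', prepend. Next row=LF[3]=2
  step 4: row=2, L[2]='4', prepend. Next row=LF[2]=1
  step 5: row=1, L[1]='d', prepend. Next row=LF[1]=5
  step 6: row=5, L[5]='l', prepend. Next row=LF[5]=8
  step 7: row=8, L[8]='a', prepend. Next row=LF[8]=4
  step 8: row=4, L[4]='r', prepend. Next row=LF[4]=10
  step 9: row=10, L[10]='e', prepend. Next row=LF[10]=7
  step 10: row=7, L[7]='m', prepend. Next row=LF[7]=9
  step 11: row=9, L[9]='e', prepend. Next row=LF[9]=6
Reversed output: emerald4FU$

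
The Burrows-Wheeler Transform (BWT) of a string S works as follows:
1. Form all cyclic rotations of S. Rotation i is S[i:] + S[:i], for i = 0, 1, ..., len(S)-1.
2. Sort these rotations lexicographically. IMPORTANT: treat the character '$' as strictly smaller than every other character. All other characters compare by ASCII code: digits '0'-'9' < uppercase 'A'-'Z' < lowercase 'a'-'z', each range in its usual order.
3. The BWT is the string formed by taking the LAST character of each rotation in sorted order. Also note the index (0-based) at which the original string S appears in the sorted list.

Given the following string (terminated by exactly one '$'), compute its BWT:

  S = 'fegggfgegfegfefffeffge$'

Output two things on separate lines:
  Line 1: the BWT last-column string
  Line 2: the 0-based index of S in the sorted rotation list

Answer: egfffgfgfg$feefgffeegge
10

Derivation:
All 23 rotations (rotation i = S[i:]+S[:i]):
  rot[0] = fegggfgegfegfefffeffge$
  rot[1] = egggfgegfegfefffeffge$f
  rot[2] = gggfgegfegfefffeffge$fe
  rot[3] = ggfgegfegfefffeffge$feg
  rot[4] = gfgegfegfefffeffge$fegg
  rot[5] = fgegfegfefffeffge$feggg
  rot[6] = gegfegfefffeffge$fegggf
  rot[7] = egfegfefffeffge$fegggfg
  rot[8] = gfegfefffeffge$fegggfge
  rot[9] = fegfefffeffge$fegggfgeg
  rot[10] = egfefffeffge$fegggfgegf
  rot[11] = gfefffeffge$fegggfgegfe
  rot[12] = fefffeffge$fegggfgegfeg
  rot[13] = efffeffge$fegggfgegfegf
  rot[14] = fffeffge$fegggfgegfegfe
  rot[15] = ffeffge$fegggfgegfegfef
  rot[16] = feffge$fegggfgegfegfeff
  rot[17] = effge$fegggfgegfegfefff
  rot[18] = ffge$fegggfgegfegfefffe
  rot[19] = fge$fegggfgegfegfefffef
  rot[20] = ge$fegggfgegfegfefffeff
  rot[21] = e$fegggfgegfegfefffeffg
  rot[22] = $fegggfgegfegfefffeffge
Sorted (with $ < everything):
  sorted[0] = $fegggfgegfegfefffeffge  (last char: 'e')
  sorted[1] = e$fegggfgegfegfefffeffg  (last char: 'g')
  sorted[2] = efffeffge$fegggfgegfegf  (last char: 'f')
  sorted[3] = effge$fegggfgegfegfefff  (last char: 'f')
  sorted[4] = egfefffeffge$fegggfgegf  (last char: 'f')
  sorted[5] = egfegfefffeffge$fegggfg  (last char: 'g')
  sorted[6] = egggfgegfegfefffeffge$f  (last char: 'f')
  sorted[7] = fefffeffge$fegggfgegfeg  (last char: 'g')
  sorted[8] = feffge$fegggfgegfegfeff  (last char: 'f')
  sorted[9] = fegfefffeffge$fegggfgeg  (last char: 'g')
  sorted[10] = fegggfgegfegfefffeffge$  (last char: '$')
  sorted[11] = ffeffge$fegggfgegfegfef  (last char: 'f')
  sorted[12] = fffeffge$fegggfgegfegfe  (last char: 'e')
  sorted[13] = ffge$fegggfgegfegfefffe  (last char: 'e')
  sorted[14] = fge$fegggfgegfegfefffef  (last char: 'f')
  sorted[15] = fgegfegfefffeffge$feggg  (last char: 'g')
  sorted[16] = ge$fegggfgegfegfefffeff  (last char: 'f')
  sorted[17] = gegfegfefffeffge$fegggf  (last char: 'f')
  sorted[18] = gfefffeffge$fegggfgegfe  (last char: 'e')
  sorted[19] = gfegfefffeffge$fegggfge  (last char: 'e')
  sorted[20] = gfgegfegfefffeffge$fegg  (last char: 'g')
  sorted[21] = ggfgegfegfefffeffge$feg  (last char: 'g')
  sorted[22] = gggfgegfegfefffeffge$fe  (last char: 'e')
Last column: egfffgfgfg$feefgffeegge
Original string S is at sorted index 10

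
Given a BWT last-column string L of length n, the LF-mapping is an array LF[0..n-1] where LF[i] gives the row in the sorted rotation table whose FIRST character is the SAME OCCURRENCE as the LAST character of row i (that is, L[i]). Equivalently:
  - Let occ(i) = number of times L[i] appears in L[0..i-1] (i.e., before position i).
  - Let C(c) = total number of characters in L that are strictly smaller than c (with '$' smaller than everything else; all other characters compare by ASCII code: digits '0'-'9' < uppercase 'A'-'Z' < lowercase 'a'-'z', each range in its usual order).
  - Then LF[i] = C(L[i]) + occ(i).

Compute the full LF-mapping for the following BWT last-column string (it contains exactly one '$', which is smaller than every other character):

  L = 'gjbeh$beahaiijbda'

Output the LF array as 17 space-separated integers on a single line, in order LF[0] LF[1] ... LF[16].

Char counts: '$':1, 'a':3, 'b':3, 'd':1, 'e':2, 'g':1, 'h':2, 'i':2, 'j':2
C (first-col start): C('$')=0, C('a')=1, C('b')=4, C('d')=7, C('e')=8, C('g')=10, C('h')=11, C('i')=13, C('j')=15
L[0]='g': occ=0, LF[0]=C('g')+0=10+0=10
L[1]='j': occ=0, LF[1]=C('j')+0=15+0=15
L[2]='b': occ=0, LF[2]=C('b')+0=4+0=4
L[3]='e': occ=0, LF[3]=C('e')+0=8+0=8
L[4]='h': occ=0, LF[4]=C('h')+0=11+0=11
L[5]='$': occ=0, LF[5]=C('$')+0=0+0=0
L[6]='b': occ=1, LF[6]=C('b')+1=4+1=5
L[7]='e': occ=1, LF[7]=C('e')+1=8+1=9
L[8]='a': occ=0, LF[8]=C('a')+0=1+0=1
L[9]='h': occ=1, LF[9]=C('h')+1=11+1=12
L[10]='a': occ=1, LF[10]=C('a')+1=1+1=2
L[11]='i': occ=0, LF[11]=C('i')+0=13+0=13
L[12]='i': occ=1, LF[12]=C('i')+1=13+1=14
L[13]='j': occ=1, LF[13]=C('j')+1=15+1=16
L[14]='b': occ=2, LF[14]=C('b')+2=4+2=6
L[15]='d': occ=0, LF[15]=C('d')+0=7+0=7
L[16]='a': occ=2, LF[16]=C('a')+2=1+2=3

Answer: 10 15 4 8 11 0 5 9 1 12 2 13 14 16 6 7 3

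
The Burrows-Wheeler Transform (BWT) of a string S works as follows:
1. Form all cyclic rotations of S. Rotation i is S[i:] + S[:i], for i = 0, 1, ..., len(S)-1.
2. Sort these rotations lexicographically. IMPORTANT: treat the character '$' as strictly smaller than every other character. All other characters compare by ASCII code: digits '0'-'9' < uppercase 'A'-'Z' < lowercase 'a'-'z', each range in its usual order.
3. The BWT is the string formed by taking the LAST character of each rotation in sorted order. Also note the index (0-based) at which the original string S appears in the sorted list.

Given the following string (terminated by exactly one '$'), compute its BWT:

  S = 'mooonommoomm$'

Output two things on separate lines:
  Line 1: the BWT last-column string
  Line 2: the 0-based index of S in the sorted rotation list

All 13 rotations (rotation i = S[i:]+S[:i]):
  rot[0] = mooonommoomm$
  rot[1] = ooonommoomm$m
  rot[2] = oonommoomm$mo
  rot[3] = onommoomm$moo
  rot[4] = nommoomm$mooo
  rot[5] = ommoomm$mooon
  rot[6] = mmoomm$mooono
  rot[7] = moomm$mooonom
  rot[8] = oomm$mooonomm
  rot[9] = omm$mooonommo
  rot[10] = mm$mooonommoo
  rot[11] = m$mooonommoom
  rot[12] = $mooonommoomm
Sorted (with $ < everything):
  sorted[0] = $mooonommoomm  (last char: 'm')
  sorted[1] = m$mooonommoom  (last char: 'm')
  sorted[2] = mm$mooonommoo  (last char: 'o')
  sorted[3] = mmoomm$mooono  (last char: 'o')
  sorted[4] = moomm$mooonom  (last char: 'm')
  sorted[5] = mooonommoomm$  (last char: '$')
  sorted[6] = nommoomm$mooo  (last char: 'o')
  sorted[7] = omm$mooonommo  (last char: 'o')
  sorted[8] = ommoomm$mooon  (last char: 'n')
  sorted[9] = onommoomm$moo  (last char: 'o')
  sorted[10] = oomm$mooonomm  (last char: 'm')
  sorted[11] = oonommoomm$mo  (last char: 'o')
  sorted[12] = ooonommoomm$m  (last char: 'm')
Last column: mmoom$oonomom
Original string S is at sorted index 5

Answer: mmoom$oonomom
5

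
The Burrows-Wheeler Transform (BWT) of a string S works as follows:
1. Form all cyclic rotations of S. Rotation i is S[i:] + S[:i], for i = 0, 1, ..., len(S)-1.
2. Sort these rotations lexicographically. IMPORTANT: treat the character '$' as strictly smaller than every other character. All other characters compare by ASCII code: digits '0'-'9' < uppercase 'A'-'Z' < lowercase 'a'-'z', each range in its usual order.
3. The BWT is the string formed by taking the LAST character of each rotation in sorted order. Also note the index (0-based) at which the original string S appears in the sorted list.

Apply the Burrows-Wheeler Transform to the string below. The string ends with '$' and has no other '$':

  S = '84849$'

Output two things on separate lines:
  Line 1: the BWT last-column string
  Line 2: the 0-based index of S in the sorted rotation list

All 6 rotations (rotation i = S[i:]+S[:i]):
  rot[0] = 84849$
  rot[1] = 4849$8
  rot[2] = 849$84
  rot[3] = 49$848
  rot[4] = 9$8484
  rot[5] = $84849
Sorted (with $ < everything):
  sorted[0] = $84849  (last char: '9')
  sorted[1] = 4849$8  (last char: '8')
  sorted[2] = 49$848  (last char: '8')
  sorted[3] = 84849$  (last char: '$')
  sorted[4] = 849$84  (last char: '4')
  sorted[5] = 9$8484  (last char: '4')
Last column: 988$44
Original string S is at sorted index 3

Answer: 988$44
3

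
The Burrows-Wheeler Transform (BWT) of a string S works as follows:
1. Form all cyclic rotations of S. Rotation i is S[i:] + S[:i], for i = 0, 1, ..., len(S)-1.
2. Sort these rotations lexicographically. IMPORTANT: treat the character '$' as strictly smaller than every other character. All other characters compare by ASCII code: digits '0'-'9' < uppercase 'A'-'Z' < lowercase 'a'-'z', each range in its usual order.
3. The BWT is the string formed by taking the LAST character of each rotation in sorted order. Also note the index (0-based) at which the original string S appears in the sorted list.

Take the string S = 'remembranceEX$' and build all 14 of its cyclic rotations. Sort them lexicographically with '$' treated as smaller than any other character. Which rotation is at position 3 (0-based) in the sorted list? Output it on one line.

All 14 rotations (rotation i = S[i:]+S[:i]):
  rot[0] = remembranceEX$
  rot[1] = emembranceEX$r
  rot[2] = membranceEX$re
  rot[3] = embranceEX$rem
  rot[4] = mbranceEX$reme
  rot[5] = branceEX$remem
  rot[6] = ranceEX$rememb
  rot[7] = anceEX$remembr
  rot[8] = nceEX$remembra
  rot[9] = ceEX$remembran
  rot[10] = eEX$remembranc
  rot[11] = EX$remembrance
  rot[12] = X$remembranceE
  rot[13] = $remembranceEX
Sorted (with $ < everything):
  sorted[0] = $remembranceEX
  sorted[1] = EX$remembrance
  sorted[2] = X$remembranceE
  sorted[3] = anceEX$remembr
  sorted[4] = branceEX$remem
  sorted[5] = ceEX$remembran
  sorted[6] = eEX$remembranc
  sorted[7] = embranceEX$rem
  sorted[8] = emembranceEX$r
  sorted[9] = mbranceEX$reme
  sorted[10] = membranceEX$re
  sorted[11] = nceEX$remembra
  sorted[12] = ranceEX$rememb
  sorted[13] = remembranceEX$
sorted[3] = anceEX$remembr

Answer: anceEX$remembr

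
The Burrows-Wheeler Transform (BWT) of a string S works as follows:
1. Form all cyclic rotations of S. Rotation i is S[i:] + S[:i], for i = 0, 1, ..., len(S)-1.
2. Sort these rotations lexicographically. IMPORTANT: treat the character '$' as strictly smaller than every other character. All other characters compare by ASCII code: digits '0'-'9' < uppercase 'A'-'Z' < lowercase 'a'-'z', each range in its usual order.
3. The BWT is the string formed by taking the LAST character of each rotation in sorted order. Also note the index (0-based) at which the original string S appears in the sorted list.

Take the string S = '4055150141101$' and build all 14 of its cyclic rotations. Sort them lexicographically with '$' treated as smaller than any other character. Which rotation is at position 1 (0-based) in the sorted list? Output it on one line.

Answer: 01$40551501411

Derivation:
All 14 rotations (rotation i = S[i:]+S[:i]):
  rot[0] = 4055150141101$
  rot[1] = 055150141101$4
  rot[2] = 55150141101$40
  rot[3] = 5150141101$405
  rot[4] = 150141101$4055
  rot[5] = 50141101$40551
  rot[6] = 0141101$405515
  rot[7] = 141101$4055150
  rot[8] = 41101$40551501
  rot[9] = 1101$405515014
  rot[10] = 101$4055150141
  rot[11] = 01$40551501411
  rot[12] = 1$405515014110
  rot[13] = $4055150141101
Sorted (with $ < everything):
  sorted[0] = $4055150141101
  sorted[1] = 01$40551501411
  sorted[2] = 0141101$405515
  sorted[3] = 055150141101$4
  sorted[4] = 1$405515014110
  sorted[5] = 101$4055150141
  sorted[6] = 1101$405515014
  sorted[7] = 141101$4055150
  sorted[8] = 150141101$4055
  sorted[9] = 4055150141101$
  sorted[10] = 41101$40551501
  sorted[11] = 50141101$40551
  sorted[12] = 5150141101$405
  sorted[13] = 55150141101$40
sorted[1] = 01$40551501411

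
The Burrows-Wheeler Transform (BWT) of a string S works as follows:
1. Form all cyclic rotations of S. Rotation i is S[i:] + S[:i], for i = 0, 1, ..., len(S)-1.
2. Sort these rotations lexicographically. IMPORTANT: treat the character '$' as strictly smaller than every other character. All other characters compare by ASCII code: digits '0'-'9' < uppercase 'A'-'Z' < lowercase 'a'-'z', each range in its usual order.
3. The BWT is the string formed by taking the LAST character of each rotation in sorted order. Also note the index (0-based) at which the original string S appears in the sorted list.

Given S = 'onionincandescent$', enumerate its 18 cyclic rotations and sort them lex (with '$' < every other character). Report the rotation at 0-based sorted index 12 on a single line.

Answer: nionincandescent$o

Derivation:
All 18 rotations (rotation i = S[i:]+S[:i]):
  rot[0] = onionincandescent$
  rot[1] = nionincandescent$o
  rot[2] = ionincandescent$on
  rot[3] = onincandescent$oni
  rot[4] = nincandescent$onio
  rot[5] = incandescent$onion
  rot[6] = ncandescent$onioni
  rot[7] = candescent$onionin
  rot[8] = andescent$onioninc
  rot[9] = ndescent$onioninca
  rot[10] = descent$onionincan
  rot[11] = escent$onionincand
  rot[12] = scent$onionincande
  rot[13] = cent$onionincandes
  rot[14] = ent$onionincandesc
  rot[15] = nt$onionincandesce
  rot[16] = t$onionincandescen
  rot[17] = $onionincandescent
Sorted (with $ < everything):
  sorted[0] = $onionincandescent
  sorted[1] = andescent$onioninc
  sorted[2] = candescent$onionin
  sorted[3] = cent$onionincandes
  sorted[4] = descent$onionincan
  sorted[5] = ent$onionincandesc
  sorted[6] = escent$onionincand
  sorted[7] = incandescent$onion
  sorted[8] = ionincandescent$on
  sorted[9] = ncandescent$onioni
  sorted[10] = ndescent$onioninca
  sorted[11] = nincandescent$onio
  sorted[12] = nionincandescent$o
  sorted[13] = nt$onionincandesce
  sorted[14] = onincandescent$oni
  sorted[15] = onionincandescent$
  sorted[16] = scent$onionincande
  sorted[17] = t$onionincandescen
sorted[12] = nionincandescent$o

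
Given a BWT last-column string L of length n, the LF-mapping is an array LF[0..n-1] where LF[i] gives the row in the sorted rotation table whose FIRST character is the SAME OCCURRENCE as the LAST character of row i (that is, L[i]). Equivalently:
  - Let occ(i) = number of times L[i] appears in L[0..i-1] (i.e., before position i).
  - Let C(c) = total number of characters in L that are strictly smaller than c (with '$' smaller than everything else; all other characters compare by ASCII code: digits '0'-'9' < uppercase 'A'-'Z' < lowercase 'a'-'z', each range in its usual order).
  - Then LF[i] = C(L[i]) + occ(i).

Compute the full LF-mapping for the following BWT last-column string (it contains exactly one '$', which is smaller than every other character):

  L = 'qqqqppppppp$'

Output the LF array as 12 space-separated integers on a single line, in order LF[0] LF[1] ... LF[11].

Answer: 8 9 10 11 1 2 3 4 5 6 7 0

Derivation:
Char counts: '$':1, 'p':7, 'q':4
C (first-col start): C('$')=0, C('p')=1, C('q')=8
L[0]='q': occ=0, LF[0]=C('q')+0=8+0=8
L[1]='q': occ=1, LF[1]=C('q')+1=8+1=9
L[2]='q': occ=2, LF[2]=C('q')+2=8+2=10
L[3]='q': occ=3, LF[3]=C('q')+3=8+3=11
L[4]='p': occ=0, LF[4]=C('p')+0=1+0=1
L[5]='p': occ=1, LF[5]=C('p')+1=1+1=2
L[6]='p': occ=2, LF[6]=C('p')+2=1+2=3
L[7]='p': occ=3, LF[7]=C('p')+3=1+3=4
L[8]='p': occ=4, LF[8]=C('p')+4=1+4=5
L[9]='p': occ=5, LF[9]=C('p')+5=1+5=6
L[10]='p': occ=6, LF[10]=C('p')+6=1+6=7
L[11]='$': occ=0, LF[11]=C('$')+0=0+0=0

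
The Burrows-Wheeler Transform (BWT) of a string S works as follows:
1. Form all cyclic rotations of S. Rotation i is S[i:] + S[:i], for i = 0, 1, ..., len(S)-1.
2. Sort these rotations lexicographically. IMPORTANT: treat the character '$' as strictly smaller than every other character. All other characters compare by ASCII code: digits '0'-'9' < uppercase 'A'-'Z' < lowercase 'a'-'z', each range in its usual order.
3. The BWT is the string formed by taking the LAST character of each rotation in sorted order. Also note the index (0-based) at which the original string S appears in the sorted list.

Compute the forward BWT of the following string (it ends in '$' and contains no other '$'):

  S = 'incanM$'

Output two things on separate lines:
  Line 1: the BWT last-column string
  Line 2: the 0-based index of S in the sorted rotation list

Answer: Mncn$ai
4

Derivation:
All 7 rotations (rotation i = S[i:]+S[:i]):
  rot[0] = incanM$
  rot[1] = ncanM$i
  rot[2] = canM$in
  rot[3] = anM$inc
  rot[4] = nM$inca
  rot[5] = M$incan
  rot[6] = $incanM
Sorted (with $ < everything):
  sorted[0] = $incanM  (last char: 'M')
  sorted[1] = M$incan  (last char: 'n')
  sorted[2] = anM$inc  (last char: 'c')
  sorted[3] = canM$in  (last char: 'n')
  sorted[4] = incanM$  (last char: '$')
  sorted[5] = nM$inca  (last char: 'a')
  sorted[6] = ncanM$i  (last char: 'i')
Last column: Mncn$ai
Original string S is at sorted index 4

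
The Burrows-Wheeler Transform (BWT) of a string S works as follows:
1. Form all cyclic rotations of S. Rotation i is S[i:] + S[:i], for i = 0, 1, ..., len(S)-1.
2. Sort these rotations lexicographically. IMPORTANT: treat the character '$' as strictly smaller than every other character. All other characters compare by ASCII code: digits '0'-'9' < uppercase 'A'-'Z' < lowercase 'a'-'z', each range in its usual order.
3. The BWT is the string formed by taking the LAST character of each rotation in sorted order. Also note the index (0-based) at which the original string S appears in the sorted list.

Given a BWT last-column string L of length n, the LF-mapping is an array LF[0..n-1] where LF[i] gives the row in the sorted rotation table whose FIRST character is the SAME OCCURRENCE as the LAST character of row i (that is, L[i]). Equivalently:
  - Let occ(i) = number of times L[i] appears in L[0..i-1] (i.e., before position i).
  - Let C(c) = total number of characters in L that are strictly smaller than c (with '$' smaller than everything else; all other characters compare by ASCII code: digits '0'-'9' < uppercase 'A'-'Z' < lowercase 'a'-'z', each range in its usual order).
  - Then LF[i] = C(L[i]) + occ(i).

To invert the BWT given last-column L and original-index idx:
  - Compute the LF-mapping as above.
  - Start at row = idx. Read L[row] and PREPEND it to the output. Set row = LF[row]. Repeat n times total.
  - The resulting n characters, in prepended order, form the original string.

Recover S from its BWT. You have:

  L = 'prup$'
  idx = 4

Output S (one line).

LF mapping: 1 3 4 2 0
Walk LF starting at row 4, prepending L[row]:
  step 1: row=4, L[4]='$', prepend. Next row=LF[4]=0
  step 2: row=0, L[0]='p', prepend. Next row=LF[0]=1
  step 3: row=1, L[1]='r', prepend. Next row=LF[1]=3
  step 4: row=3, L[3]='p', prepend. Next row=LF[3]=2
  step 5: row=2, L[2]='u', prepend. Next row=LF[2]=4
Reversed output: uprp$

Answer: uprp$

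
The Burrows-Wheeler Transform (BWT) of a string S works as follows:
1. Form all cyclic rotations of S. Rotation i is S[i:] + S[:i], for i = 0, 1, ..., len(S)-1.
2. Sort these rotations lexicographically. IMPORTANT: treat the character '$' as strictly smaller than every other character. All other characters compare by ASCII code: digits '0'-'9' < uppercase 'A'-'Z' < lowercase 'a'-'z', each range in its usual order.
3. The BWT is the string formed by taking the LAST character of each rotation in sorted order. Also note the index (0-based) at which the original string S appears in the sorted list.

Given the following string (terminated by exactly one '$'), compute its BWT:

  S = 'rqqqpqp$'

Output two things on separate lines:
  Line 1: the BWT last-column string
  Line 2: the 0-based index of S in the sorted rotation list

All 8 rotations (rotation i = S[i:]+S[:i]):
  rot[0] = rqqqpqp$
  rot[1] = qqqpqp$r
  rot[2] = qqpqp$rq
  rot[3] = qpqp$rqq
  rot[4] = pqp$rqqq
  rot[5] = qp$rqqqp
  rot[6] = p$rqqqpq
  rot[7] = $rqqqpqp
Sorted (with $ < everything):
  sorted[0] = $rqqqpqp  (last char: 'p')
  sorted[1] = p$rqqqpq  (last char: 'q')
  sorted[2] = pqp$rqqq  (last char: 'q')
  sorted[3] = qp$rqqqp  (last char: 'p')
  sorted[4] = qpqp$rqq  (last char: 'q')
  sorted[5] = qqpqp$rq  (last char: 'q')
  sorted[6] = qqqpqp$r  (last char: 'r')
  sorted[7] = rqqqpqp$  (last char: '$')
Last column: pqqpqqr$
Original string S is at sorted index 7

Answer: pqqpqqr$
7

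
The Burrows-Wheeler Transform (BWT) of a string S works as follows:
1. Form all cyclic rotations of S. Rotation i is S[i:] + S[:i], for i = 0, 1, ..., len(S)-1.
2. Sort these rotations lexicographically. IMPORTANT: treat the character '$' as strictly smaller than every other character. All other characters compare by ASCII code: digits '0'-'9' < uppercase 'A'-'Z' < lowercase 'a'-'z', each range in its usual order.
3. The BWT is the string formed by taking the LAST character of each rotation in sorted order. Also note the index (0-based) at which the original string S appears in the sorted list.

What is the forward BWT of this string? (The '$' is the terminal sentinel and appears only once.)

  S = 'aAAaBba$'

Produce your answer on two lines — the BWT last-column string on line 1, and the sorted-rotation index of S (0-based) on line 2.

Answer: aaAab$AB
5

Derivation:
All 8 rotations (rotation i = S[i:]+S[:i]):
  rot[0] = aAAaBba$
  rot[1] = AAaBba$a
  rot[2] = AaBba$aA
  rot[3] = aBba$aAA
  rot[4] = Bba$aAAa
  rot[5] = ba$aAAaB
  rot[6] = a$aAAaBb
  rot[7] = $aAAaBba
Sorted (with $ < everything):
  sorted[0] = $aAAaBba  (last char: 'a')
  sorted[1] = AAaBba$a  (last char: 'a')
  sorted[2] = AaBba$aA  (last char: 'A')
  sorted[3] = Bba$aAAa  (last char: 'a')
  sorted[4] = a$aAAaBb  (last char: 'b')
  sorted[5] = aAAaBba$  (last char: '$')
  sorted[6] = aBba$aAA  (last char: 'A')
  sorted[7] = ba$aAAaB  (last char: 'B')
Last column: aaAab$AB
Original string S is at sorted index 5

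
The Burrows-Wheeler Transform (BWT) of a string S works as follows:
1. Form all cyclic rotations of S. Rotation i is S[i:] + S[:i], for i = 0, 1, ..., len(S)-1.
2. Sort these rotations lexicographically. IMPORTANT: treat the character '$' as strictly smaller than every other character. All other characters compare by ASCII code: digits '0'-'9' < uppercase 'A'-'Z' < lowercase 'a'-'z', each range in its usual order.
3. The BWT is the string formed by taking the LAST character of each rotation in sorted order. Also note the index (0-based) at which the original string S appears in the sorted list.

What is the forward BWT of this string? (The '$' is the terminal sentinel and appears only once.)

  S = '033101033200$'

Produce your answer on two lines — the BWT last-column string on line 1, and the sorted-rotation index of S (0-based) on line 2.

All 13 rotations (rotation i = S[i:]+S[:i]):
  rot[0] = 033101033200$
  rot[1] = 33101033200$0
  rot[2] = 3101033200$03
  rot[3] = 101033200$033
  rot[4] = 01033200$0331
  rot[5] = 1033200$03310
  rot[6] = 033200$033101
  rot[7] = 33200$0331010
  rot[8] = 3200$03310103
  rot[9] = 200$033101033
  rot[10] = 00$0331010332
  rot[11] = 0$03310103320
  rot[12] = $033101033200
Sorted (with $ < everything):
  sorted[0] = $033101033200  (last char: '0')
  sorted[1] = 0$03310103320  (last char: '0')
  sorted[2] = 00$0331010332  (last char: '2')
  sorted[3] = 01033200$0331  (last char: '1')
  sorted[4] = 033101033200$  (last char: '$')
  sorted[5] = 033200$033101  (last char: '1')
  sorted[6] = 101033200$033  (last char: '3')
  sorted[7] = 1033200$03310  (last char: '0')
  sorted[8] = 200$033101033  (last char: '3')
  sorted[9] = 3101033200$03  (last char: '3')
  sorted[10] = 3200$03310103  (last char: '3')
  sorted[11] = 33101033200$0  (last char: '0')
  sorted[12] = 33200$0331010  (last char: '0')
Last column: 0021$13033300
Original string S is at sorted index 4

Answer: 0021$13033300
4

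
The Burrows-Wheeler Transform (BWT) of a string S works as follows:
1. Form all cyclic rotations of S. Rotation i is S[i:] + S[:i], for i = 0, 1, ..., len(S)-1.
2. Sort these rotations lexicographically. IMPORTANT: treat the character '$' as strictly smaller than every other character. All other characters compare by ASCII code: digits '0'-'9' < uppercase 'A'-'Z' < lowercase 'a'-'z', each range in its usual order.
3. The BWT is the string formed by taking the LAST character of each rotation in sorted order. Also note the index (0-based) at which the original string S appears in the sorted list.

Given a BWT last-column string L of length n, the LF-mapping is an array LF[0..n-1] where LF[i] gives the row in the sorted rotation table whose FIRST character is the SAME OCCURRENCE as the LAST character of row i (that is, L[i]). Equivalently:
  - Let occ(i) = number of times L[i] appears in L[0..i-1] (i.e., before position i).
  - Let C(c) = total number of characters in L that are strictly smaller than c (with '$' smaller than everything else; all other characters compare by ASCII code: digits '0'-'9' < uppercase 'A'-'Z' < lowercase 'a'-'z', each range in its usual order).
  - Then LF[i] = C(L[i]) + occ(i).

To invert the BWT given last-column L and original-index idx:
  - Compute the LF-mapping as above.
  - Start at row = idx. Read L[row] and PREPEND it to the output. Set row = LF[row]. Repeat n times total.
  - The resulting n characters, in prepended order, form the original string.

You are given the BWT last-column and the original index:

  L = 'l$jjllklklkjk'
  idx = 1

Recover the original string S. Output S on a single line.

LF mapping: 8 0 1 2 9 10 4 11 5 12 6 3 7
Walk LF starting at row 1, prepending L[row]:
  step 1: row=1, L[1]='$', prepend. Next row=LF[1]=0
  step 2: row=0, L[0]='l', prepend. Next row=LF[0]=8
  step 3: row=8, L[8]='k', prepend. Next row=LF[8]=5
  step 4: row=5, L[5]='l', prepend. Next row=LF[5]=10
  step 5: row=10, L[10]='k', prepend. Next row=LF[10]=6
  step 6: row=6, L[6]='k', prepend. Next row=LF[6]=4
  step 7: row=4, L[4]='l', prepend. Next row=LF[4]=9
  step 8: row=9, L[9]='l', prepend. Next row=LF[9]=12
  step 9: row=12, L[12]='k', prepend. Next row=LF[12]=7
  step 10: row=7, L[7]='l', prepend. Next row=LF[7]=11
  step 11: row=11, L[11]='j', prepend. Next row=LF[11]=3
  step 12: row=3, L[3]='j', prepend. Next row=LF[3]=2
  step 13: row=2, L[2]='j', prepend. Next row=LF[2]=1
Reversed output: jjjlkllkklkl$

Answer: jjjlkllkklkl$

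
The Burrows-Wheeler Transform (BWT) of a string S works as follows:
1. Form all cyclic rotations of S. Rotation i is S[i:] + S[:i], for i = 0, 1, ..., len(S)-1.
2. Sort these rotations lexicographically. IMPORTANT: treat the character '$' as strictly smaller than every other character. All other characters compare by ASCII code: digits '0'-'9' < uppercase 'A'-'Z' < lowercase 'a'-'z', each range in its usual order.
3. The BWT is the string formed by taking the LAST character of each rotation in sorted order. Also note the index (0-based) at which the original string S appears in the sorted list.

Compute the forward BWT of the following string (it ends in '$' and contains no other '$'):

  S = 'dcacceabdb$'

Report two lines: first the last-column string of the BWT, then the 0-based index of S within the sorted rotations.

Answer: becdadacb$c
9

Derivation:
All 11 rotations (rotation i = S[i:]+S[:i]):
  rot[0] = dcacceabdb$
  rot[1] = cacceabdb$d
  rot[2] = acceabdb$dc
  rot[3] = cceabdb$dca
  rot[4] = ceabdb$dcac
  rot[5] = eabdb$dcacc
  rot[6] = abdb$dcacce
  rot[7] = bdb$dcaccea
  rot[8] = db$dcacceab
  rot[9] = b$dcacceabd
  rot[10] = $dcacceabdb
Sorted (with $ < everything):
  sorted[0] = $dcacceabdb  (last char: 'b')
  sorted[1] = abdb$dcacce  (last char: 'e')
  sorted[2] = acceabdb$dc  (last char: 'c')
  sorted[3] = b$dcacceabd  (last char: 'd')
  sorted[4] = bdb$dcaccea  (last char: 'a')
  sorted[5] = cacceabdb$d  (last char: 'd')
  sorted[6] = cceabdb$dca  (last char: 'a')
  sorted[7] = ceabdb$dcac  (last char: 'c')
  sorted[8] = db$dcacceab  (last char: 'b')
  sorted[9] = dcacceabdb$  (last char: '$')
  sorted[10] = eabdb$dcacc  (last char: 'c')
Last column: becdadacb$c
Original string S is at sorted index 9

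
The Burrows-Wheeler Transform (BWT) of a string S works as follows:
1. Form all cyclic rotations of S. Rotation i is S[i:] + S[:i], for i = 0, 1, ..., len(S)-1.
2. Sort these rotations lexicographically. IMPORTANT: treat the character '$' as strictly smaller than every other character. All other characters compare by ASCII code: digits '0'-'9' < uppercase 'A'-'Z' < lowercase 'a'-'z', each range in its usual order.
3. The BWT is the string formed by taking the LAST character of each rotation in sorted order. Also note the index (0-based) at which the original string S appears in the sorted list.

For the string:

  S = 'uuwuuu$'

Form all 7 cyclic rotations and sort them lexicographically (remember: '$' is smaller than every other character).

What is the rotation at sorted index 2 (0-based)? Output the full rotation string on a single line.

Answer: uu$uuwu

Derivation:
All 7 rotations (rotation i = S[i:]+S[:i]):
  rot[0] = uuwuuu$
  rot[1] = uwuuu$u
  rot[2] = wuuu$uu
  rot[3] = uuu$uuw
  rot[4] = uu$uuwu
  rot[5] = u$uuwuu
  rot[6] = $uuwuuu
Sorted (with $ < everything):
  sorted[0] = $uuwuuu
  sorted[1] = u$uuwuu
  sorted[2] = uu$uuwu
  sorted[3] = uuu$uuw
  sorted[4] = uuwuuu$
  sorted[5] = uwuuu$u
  sorted[6] = wuuu$uu
sorted[2] = uu$uuwu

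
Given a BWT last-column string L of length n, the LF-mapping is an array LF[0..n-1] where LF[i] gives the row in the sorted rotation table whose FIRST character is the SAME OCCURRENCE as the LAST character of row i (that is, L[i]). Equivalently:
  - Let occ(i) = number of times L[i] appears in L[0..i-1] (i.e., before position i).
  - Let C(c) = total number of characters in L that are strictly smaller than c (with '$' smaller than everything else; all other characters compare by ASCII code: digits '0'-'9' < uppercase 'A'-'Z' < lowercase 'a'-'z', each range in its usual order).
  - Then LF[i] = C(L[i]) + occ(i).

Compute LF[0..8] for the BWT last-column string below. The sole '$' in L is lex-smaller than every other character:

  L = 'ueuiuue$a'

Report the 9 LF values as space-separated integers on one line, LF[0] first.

Answer: 5 2 6 4 7 8 3 0 1

Derivation:
Char counts: '$':1, 'a':1, 'e':2, 'i':1, 'u':4
C (first-col start): C('$')=0, C('a')=1, C('e')=2, C('i')=4, C('u')=5
L[0]='u': occ=0, LF[0]=C('u')+0=5+0=5
L[1]='e': occ=0, LF[1]=C('e')+0=2+0=2
L[2]='u': occ=1, LF[2]=C('u')+1=5+1=6
L[3]='i': occ=0, LF[3]=C('i')+0=4+0=4
L[4]='u': occ=2, LF[4]=C('u')+2=5+2=7
L[5]='u': occ=3, LF[5]=C('u')+3=5+3=8
L[6]='e': occ=1, LF[6]=C('e')+1=2+1=3
L[7]='$': occ=0, LF[7]=C('$')+0=0+0=0
L[8]='a': occ=0, LF[8]=C('a')+0=1+0=1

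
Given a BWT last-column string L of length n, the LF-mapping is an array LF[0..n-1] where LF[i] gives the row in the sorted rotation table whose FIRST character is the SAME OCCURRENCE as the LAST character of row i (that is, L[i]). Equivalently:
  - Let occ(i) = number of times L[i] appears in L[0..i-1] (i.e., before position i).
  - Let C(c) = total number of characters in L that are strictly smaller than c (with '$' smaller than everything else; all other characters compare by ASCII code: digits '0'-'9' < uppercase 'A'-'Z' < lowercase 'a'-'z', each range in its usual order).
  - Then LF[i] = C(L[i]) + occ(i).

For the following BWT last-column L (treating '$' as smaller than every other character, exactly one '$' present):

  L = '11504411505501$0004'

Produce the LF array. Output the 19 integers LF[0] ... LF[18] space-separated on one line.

Char counts: '$':1, '0':6, '1':5, '4':3, '5':4
C (first-col start): C('$')=0, C('0')=1, C('1')=7, C('4')=12, C('5')=15
L[0]='1': occ=0, LF[0]=C('1')+0=7+0=7
L[1]='1': occ=1, LF[1]=C('1')+1=7+1=8
L[2]='5': occ=0, LF[2]=C('5')+0=15+0=15
L[3]='0': occ=0, LF[3]=C('0')+0=1+0=1
L[4]='4': occ=0, LF[4]=C('4')+0=12+0=12
L[5]='4': occ=1, LF[5]=C('4')+1=12+1=13
L[6]='1': occ=2, LF[6]=C('1')+2=7+2=9
L[7]='1': occ=3, LF[7]=C('1')+3=7+3=10
L[8]='5': occ=1, LF[8]=C('5')+1=15+1=16
L[9]='0': occ=1, LF[9]=C('0')+1=1+1=2
L[10]='5': occ=2, LF[10]=C('5')+2=15+2=17
L[11]='5': occ=3, LF[11]=C('5')+3=15+3=18
L[12]='0': occ=2, LF[12]=C('0')+2=1+2=3
L[13]='1': occ=4, LF[13]=C('1')+4=7+4=11
L[14]='$': occ=0, LF[14]=C('$')+0=0+0=0
L[15]='0': occ=3, LF[15]=C('0')+3=1+3=4
L[16]='0': occ=4, LF[16]=C('0')+4=1+4=5
L[17]='0': occ=5, LF[17]=C('0')+5=1+5=6
L[18]='4': occ=2, LF[18]=C('4')+2=12+2=14

Answer: 7 8 15 1 12 13 9 10 16 2 17 18 3 11 0 4 5 6 14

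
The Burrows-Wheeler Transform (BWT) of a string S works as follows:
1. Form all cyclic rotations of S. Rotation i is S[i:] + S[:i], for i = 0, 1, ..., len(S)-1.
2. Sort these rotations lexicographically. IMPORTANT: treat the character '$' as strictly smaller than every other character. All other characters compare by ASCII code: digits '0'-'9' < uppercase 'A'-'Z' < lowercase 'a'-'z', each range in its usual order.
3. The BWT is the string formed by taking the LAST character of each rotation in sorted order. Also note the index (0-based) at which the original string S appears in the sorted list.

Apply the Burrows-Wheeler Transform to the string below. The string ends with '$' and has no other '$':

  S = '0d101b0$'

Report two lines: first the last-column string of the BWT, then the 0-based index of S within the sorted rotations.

Answer: 0b1$d010
3

Derivation:
All 8 rotations (rotation i = S[i:]+S[:i]):
  rot[0] = 0d101b0$
  rot[1] = d101b0$0
  rot[2] = 101b0$0d
  rot[3] = 01b0$0d1
  rot[4] = 1b0$0d10
  rot[5] = b0$0d101
  rot[6] = 0$0d101b
  rot[7] = $0d101b0
Sorted (with $ < everything):
  sorted[0] = $0d101b0  (last char: '0')
  sorted[1] = 0$0d101b  (last char: 'b')
  sorted[2] = 01b0$0d1  (last char: '1')
  sorted[3] = 0d101b0$  (last char: '$')
  sorted[4] = 101b0$0d  (last char: 'd')
  sorted[5] = 1b0$0d10  (last char: '0')
  sorted[6] = b0$0d101  (last char: '1')
  sorted[7] = d101b0$0  (last char: '0')
Last column: 0b1$d010
Original string S is at sorted index 3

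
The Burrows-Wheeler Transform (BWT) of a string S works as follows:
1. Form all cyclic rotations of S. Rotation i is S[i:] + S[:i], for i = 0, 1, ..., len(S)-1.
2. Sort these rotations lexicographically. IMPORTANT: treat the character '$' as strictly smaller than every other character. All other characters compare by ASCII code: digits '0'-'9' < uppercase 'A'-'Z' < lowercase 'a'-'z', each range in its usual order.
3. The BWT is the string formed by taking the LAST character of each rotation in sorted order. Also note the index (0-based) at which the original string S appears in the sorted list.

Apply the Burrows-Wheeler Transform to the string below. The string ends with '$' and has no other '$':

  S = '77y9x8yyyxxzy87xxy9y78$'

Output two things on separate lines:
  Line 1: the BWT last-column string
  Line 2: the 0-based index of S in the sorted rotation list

All 23 rotations (rotation i = S[i:]+S[:i]):
  rot[0] = 77y9x8yyyxxzy87xxy9y78$
  rot[1] = 7y9x8yyyxxzy87xxy9y78$7
  rot[2] = y9x8yyyxxzy87xxy9y78$77
  rot[3] = 9x8yyyxxzy87xxy9y78$77y
  rot[4] = x8yyyxxzy87xxy9y78$77y9
  rot[5] = 8yyyxxzy87xxy9y78$77y9x
  rot[6] = yyyxxzy87xxy9y78$77y9x8
  rot[7] = yyxxzy87xxy9y78$77y9x8y
  rot[8] = yxxzy87xxy9y78$77y9x8yy
  rot[9] = xxzy87xxy9y78$77y9x8yyy
  rot[10] = xzy87xxy9y78$77y9x8yyyx
  rot[11] = zy87xxy9y78$77y9x8yyyxx
  rot[12] = y87xxy9y78$77y9x8yyyxxz
  rot[13] = 87xxy9y78$77y9x8yyyxxzy
  rot[14] = 7xxy9y78$77y9x8yyyxxzy8
  rot[15] = xxy9y78$77y9x8yyyxxzy87
  rot[16] = xy9y78$77y9x8yyyxxzy87x
  rot[17] = y9y78$77y9x8yyyxxzy87xx
  rot[18] = 9y78$77y9x8yyyxxzy87xxy
  rot[19] = y78$77y9x8yyyxxzy87xxy9
  rot[20] = 78$77y9x8yyyxxzy87xxy9y
  rot[21] = 8$77y9x8yyyxxzy87xxy9y7
  rot[22] = $77y9x8yyyxxzy87xxy9y78
Sorted (with $ < everything):
  sorted[0] = $77y9x8yyyxxzy87xxy9y78  (last char: '8')
  sorted[1] = 77y9x8yyyxxzy87xxy9y78$  (last char: '$')
  sorted[2] = 78$77y9x8yyyxxzy87xxy9y  (last char: 'y')
  sorted[3] = 7xxy9y78$77y9x8yyyxxzy8  (last char: '8')
  sorted[4] = 7y9x8yyyxxzy87xxy9y78$7  (last char: '7')
  sorted[5] = 8$77y9x8yyyxxzy87xxy9y7  (last char: '7')
  sorted[6] = 87xxy9y78$77y9x8yyyxxzy  (last char: 'y')
  sorted[7] = 8yyyxxzy87xxy9y78$77y9x  (last char: 'x')
  sorted[8] = 9x8yyyxxzy87xxy9y78$77y  (last char: 'y')
  sorted[9] = 9y78$77y9x8yyyxxzy87xxy  (last char: 'y')
  sorted[10] = x8yyyxxzy87xxy9y78$77y9  (last char: '9')
  sorted[11] = xxy9y78$77y9x8yyyxxzy87  (last char: '7')
  sorted[12] = xxzy87xxy9y78$77y9x8yyy  (last char: 'y')
  sorted[13] = xy9y78$77y9x8yyyxxzy87x  (last char: 'x')
  sorted[14] = xzy87xxy9y78$77y9x8yyyx  (last char: 'x')
  sorted[15] = y78$77y9x8yyyxxzy87xxy9  (last char: '9')
  sorted[16] = y87xxy9y78$77y9x8yyyxxz  (last char: 'z')
  sorted[17] = y9x8yyyxxzy87xxy9y78$77  (last char: '7')
  sorted[18] = y9y78$77y9x8yyyxxzy87xx  (last char: 'x')
  sorted[19] = yxxzy87xxy9y78$77y9x8yy  (last char: 'y')
  sorted[20] = yyxxzy87xxy9y78$77y9x8y  (last char: 'y')
  sorted[21] = yyyxxzy87xxy9y78$77y9x8  (last char: '8')
  sorted[22] = zy87xxy9y78$77y9x8yyyxx  (last char: 'x')
Last column: 8$y877yxyy97yxx9z7xyy8x
Original string S is at sorted index 1

Answer: 8$y877yxyy97yxx9z7xyy8x
1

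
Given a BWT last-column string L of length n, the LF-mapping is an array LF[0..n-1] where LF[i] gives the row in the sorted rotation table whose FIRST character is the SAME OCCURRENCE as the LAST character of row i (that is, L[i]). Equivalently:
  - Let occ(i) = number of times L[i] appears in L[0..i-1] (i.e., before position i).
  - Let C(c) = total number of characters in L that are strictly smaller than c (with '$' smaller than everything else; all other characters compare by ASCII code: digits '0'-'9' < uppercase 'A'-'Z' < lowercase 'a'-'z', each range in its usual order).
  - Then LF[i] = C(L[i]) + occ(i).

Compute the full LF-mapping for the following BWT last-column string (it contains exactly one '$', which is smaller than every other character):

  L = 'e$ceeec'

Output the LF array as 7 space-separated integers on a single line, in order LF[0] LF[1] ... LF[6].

Answer: 3 0 1 4 5 6 2

Derivation:
Char counts: '$':1, 'c':2, 'e':4
C (first-col start): C('$')=0, C('c')=1, C('e')=3
L[0]='e': occ=0, LF[0]=C('e')+0=3+0=3
L[1]='$': occ=0, LF[1]=C('$')+0=0+0=0
L[2]='c': occ=0, LF[2]=C('c')+0=1+0=1
L[3]='e': occ=1, LF[3]=C('e')+1=3+1=4
L[4]='e': occ=2, LF[4]=C('e')+2=3+2=5
L[5]='e': occ=3, LF[5]=C('e')+3=3+3=6
L[6]='c': occ=1, LF[6]=C('c')+1=1+1=2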